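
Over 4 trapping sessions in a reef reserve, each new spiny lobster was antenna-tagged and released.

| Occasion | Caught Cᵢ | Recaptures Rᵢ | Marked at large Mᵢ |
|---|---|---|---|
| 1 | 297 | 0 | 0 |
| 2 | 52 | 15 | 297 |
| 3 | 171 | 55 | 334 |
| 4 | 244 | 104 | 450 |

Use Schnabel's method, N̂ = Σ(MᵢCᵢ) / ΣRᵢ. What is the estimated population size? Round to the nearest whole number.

Σ MᵢCᵢ = 0·297 + 297·52 + 334·171 + 450·244 = 0 + 15444 + 57114 + 109800 = 182358
Σ Rᵢ = 0 + 15 + 55 + 104 = 174
N̂ = 182358 / 174 ≈ 1048.0 → 1048

N ≈ 1048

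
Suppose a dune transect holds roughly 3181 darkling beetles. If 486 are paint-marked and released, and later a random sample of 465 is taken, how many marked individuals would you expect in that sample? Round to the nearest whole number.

Expected recaptures E[R] = M·C / N.
E[R] = 486 × 465 / 3181 = 225990 / 3181 ≈ 71.0 → 71

expected recaptures ≈ 71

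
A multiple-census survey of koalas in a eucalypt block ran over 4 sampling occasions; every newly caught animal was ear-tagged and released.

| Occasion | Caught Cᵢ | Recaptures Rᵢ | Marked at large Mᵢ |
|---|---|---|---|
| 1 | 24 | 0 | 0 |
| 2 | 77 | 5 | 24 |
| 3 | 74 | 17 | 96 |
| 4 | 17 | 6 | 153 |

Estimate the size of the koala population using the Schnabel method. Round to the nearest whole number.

N ≈ 413

Σ MᵢCᵢ = 0·24 + 24·77 + 96·74 + 153·17 = 0 + 1848 + 7104 + 2601 = 11553
Σ Rᵢ = 0 + 5 + 17 + 6 = 28
N̂ = 11553 / 28 ≈ 412.6 → 413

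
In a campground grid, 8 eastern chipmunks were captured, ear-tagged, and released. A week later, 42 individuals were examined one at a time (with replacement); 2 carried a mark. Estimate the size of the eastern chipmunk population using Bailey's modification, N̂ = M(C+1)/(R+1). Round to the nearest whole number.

N ≈ 115

N̂ = 8·(42+1)/(2+1) = 8·43/3 = 344/3 ≈ 114.7 → 115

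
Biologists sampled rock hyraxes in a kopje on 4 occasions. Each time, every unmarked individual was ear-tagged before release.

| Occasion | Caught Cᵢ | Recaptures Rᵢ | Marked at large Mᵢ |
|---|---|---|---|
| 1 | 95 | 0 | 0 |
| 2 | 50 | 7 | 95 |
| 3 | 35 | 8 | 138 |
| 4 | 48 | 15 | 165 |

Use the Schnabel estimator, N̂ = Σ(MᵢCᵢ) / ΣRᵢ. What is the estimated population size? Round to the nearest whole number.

Σ MᵢCᵢ = 0·95 + 95·50 + 138·35 + 165·48 = 0 + 4750 + 4830 + 7920 = 17500
Σ Rᵢ = 0 + 7 + 8 + 15 = 30
N̂ = 17500 / 30 ≈ 583.3 → 583

N ≈ 583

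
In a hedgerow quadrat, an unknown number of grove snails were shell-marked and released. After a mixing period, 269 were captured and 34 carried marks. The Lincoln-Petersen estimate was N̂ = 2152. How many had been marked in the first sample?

From N = M·C/R: M = N·R / C = 2152·34 / 269 = 73168 / 269 = 272.

M = 272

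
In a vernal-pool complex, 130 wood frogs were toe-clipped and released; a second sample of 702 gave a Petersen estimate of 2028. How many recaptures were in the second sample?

From N = M·C/R: R = M·C / N = 130·702 / 2028 = 91260 / 2028 = 45.

R = 45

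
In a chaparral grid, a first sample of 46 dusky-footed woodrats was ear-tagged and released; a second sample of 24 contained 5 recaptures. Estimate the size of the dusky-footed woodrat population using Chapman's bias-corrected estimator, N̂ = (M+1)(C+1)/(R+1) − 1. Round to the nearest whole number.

N̂ = (46+1)(24+1)/(5+1) − 1 = 47·25/6 − 1
= 1175/6 − 1 ≈ 195.8 − 1 ≈ 194.8 → 195

N ≈ 195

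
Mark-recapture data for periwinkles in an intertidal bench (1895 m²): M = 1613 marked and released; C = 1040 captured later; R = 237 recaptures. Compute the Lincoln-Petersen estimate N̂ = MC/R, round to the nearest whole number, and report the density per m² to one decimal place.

density ≈ 3.7 periwinkles per m²

N̂ = 1613·1040/237 = 1677520/237 ≈ 7078.1 → 7078
Density = N̂ / area = 7078 / 1895 ≈ 3.74 → 3.7 per m²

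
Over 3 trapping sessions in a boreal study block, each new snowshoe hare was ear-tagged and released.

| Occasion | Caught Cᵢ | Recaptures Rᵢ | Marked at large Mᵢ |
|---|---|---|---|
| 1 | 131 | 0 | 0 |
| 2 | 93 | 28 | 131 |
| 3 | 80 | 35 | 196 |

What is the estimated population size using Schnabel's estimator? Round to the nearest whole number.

Σ MᵢCᵢ = 0·131 + 131·93 + 196·80 = 0 + 12183 + 15680 = 27863
Σ Rᵢ = 0 + 28 + 35 = 63
N̂ = 27863 / 63 ≈ 442.3 → 442

N ≈ 442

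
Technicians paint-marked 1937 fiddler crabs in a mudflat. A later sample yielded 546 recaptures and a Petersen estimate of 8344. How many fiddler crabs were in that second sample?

From N = M·C/R: C = N·R / M = 8344·546 / 1937 = 4555824 / 1937 = 2352.

C = 2352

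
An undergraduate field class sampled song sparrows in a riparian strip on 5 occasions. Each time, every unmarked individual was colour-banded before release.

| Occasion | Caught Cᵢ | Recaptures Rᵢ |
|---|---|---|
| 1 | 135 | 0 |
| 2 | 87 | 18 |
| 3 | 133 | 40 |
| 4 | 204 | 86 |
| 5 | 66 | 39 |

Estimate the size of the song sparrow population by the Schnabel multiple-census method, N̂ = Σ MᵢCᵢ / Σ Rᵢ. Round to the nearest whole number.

Marked at large before each occasion: Mᵢ = Σⱼ<ᵢ (Cⱼ − Rⱼ) → M1=0, M2=135, M3=204, M4=297, M5=415
Σ MᵢCᵢ = 0·135 + 135·87 + 204·133 + 297·204 + 415·66 = 0 + 11745 + 27132 + 60588 + 27390 = 126855
Σ Rᵢ = 0 + 18 + 40 + 86 + 39 = 183
N̂ = 126855 / 183 ≈ 693.2 → 693

N ≈ 693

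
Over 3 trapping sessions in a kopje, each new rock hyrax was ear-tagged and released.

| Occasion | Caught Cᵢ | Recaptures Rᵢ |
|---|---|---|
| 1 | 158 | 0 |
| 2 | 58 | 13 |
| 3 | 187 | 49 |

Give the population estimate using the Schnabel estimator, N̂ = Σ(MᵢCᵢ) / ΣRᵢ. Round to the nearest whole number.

N ≈ 760

Marked at large before each occasion: Mᵢ = Σⱼ<ᵢ (Cⱼ − Rⱼ) → M1=0, M2=158, M3=203
Σ MᵢCᵢ = 0·158 + 158·58 + 203·187 = 0 + 9164 + 37961 = 47125
Σ Rᵢ = 0 + 13 + 49 = 62
N̂ = 47125 / 62 ≈ 760.1 → 760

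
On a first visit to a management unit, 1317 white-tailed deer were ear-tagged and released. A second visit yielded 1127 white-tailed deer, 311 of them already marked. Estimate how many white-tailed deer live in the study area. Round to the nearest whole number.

N ≈ 4773

N = (1317 × 1127) / 311 = 1484259 / 311 ≈ 4772.5 → 4773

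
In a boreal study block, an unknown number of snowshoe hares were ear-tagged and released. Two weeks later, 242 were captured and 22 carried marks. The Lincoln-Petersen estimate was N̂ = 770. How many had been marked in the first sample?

M = 70

From N = M·C/R: M = N·R / C = 770·22 / 242 = 16940 / 242 = 70.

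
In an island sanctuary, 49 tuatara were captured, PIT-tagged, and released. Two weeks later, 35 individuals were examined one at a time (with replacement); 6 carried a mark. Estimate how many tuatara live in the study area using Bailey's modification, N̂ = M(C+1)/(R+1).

N̂ = 49·(35+1)/(6+1) = 49·36/7 = 1764/7 = 252

N = 252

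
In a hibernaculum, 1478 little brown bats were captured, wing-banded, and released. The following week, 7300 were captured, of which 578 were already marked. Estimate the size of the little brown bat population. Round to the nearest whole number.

N = (1478 × 7300) / 578 = 10789400 / 578 ≈ 18666.8 → 18667

N ≈ 18,667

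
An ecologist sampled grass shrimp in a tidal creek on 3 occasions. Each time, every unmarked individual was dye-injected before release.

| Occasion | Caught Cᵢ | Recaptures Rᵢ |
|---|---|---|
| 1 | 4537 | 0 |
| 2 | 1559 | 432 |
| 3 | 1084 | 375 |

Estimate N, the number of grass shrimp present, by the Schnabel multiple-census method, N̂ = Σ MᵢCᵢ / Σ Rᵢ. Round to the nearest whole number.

N ≈ 16,373

Marked at large before each occasion: Mᵢ = Σⱼ<ᵢ (Cⱼ − Rⱼ) → M1=0, M2=4537, M3=5664
Σ MᵢCᵢ = 0·4537 + 4537·1559 + 5664·1084 = 0 + 7073183 + 6139776 = 13212959
Σ Rᵢ = 0 + 432 + 375 = 807
N̂ = 13212959 / 807 ≈ 16372.9 → 16373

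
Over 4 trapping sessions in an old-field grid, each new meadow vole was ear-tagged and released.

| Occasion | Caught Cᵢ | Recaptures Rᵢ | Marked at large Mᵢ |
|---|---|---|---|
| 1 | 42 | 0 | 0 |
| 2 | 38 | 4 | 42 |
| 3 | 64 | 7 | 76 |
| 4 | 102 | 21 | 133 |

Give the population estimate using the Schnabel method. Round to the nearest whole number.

Σ MᵢCᵢ = 0·42 + 42·38 + 76·64 + 133·102 = 0 + 1596 + 4864 + 13566 = 20026
Σ Rᵢ = 0 + 4 + 7 + 21 = 32
N̂ = 20026 / 32 ≈ 625.8 → 626

N ≈ 626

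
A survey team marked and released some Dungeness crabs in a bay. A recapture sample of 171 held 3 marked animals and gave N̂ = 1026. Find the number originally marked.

M = 18

From N = M·C/R: M = N·R / C = 1026·3 / 171 = 3078 / 171 = 18.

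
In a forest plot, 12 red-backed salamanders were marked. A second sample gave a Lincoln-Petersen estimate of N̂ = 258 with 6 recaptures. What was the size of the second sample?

C = 129

From N = M·C/R: C = N·R / M = 258·6 / 12 = 1548 / 12 = 129.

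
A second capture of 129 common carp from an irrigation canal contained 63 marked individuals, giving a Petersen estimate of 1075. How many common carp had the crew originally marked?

M = 525

From N = M·C/R: M = N·R / C = 1075·63 / 129 = 67725 / 129 = 525.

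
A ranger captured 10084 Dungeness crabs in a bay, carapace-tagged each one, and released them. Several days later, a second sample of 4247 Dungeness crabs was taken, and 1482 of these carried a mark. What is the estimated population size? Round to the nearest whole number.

N ≈ 28,898

N = (10084 × 4247) / 1482 = 42826748 / 1482 ≈ 28897.9 → 28898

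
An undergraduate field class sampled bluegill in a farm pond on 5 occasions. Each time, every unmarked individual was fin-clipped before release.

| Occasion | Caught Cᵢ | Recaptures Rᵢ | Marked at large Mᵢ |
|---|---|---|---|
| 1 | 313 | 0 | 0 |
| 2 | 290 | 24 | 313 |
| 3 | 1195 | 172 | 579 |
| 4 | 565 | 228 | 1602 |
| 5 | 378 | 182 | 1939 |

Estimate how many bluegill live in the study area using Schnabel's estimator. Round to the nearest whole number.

Σ MᵢCᵢ = 0·313 + 313·290 + 579·1195 + 1602·565 + 1939·378 = 0 + 90770 + 691905 + 905130 + 732942 = 2420747
Σ Rᵢ = 0 + 24 + 172 + 228 + 182 = 606
N̂ = 2420747 / 606 ≈ 3994.6 → 3995

N ≈ 3995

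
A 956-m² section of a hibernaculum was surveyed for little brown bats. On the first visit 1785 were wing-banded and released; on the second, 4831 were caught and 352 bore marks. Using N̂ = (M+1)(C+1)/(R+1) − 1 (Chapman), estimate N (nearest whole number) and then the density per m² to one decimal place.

N̂ = 1786·4832/353 − 1 = 8629952/353 − 1 ≈ 24446.46 → 24446
Density = N̂ / area = 24446 / 956 ≈ 25.57 → 25.6 per m²

density ≈ 25.6 little brown bats per m²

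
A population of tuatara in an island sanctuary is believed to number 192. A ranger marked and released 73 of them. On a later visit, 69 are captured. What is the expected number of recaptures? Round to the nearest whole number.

expected recaptures ≈ 26

The marked fraction of the population is 73/192, so in a sample of 69 expect C·(M/N) marked.
E[R] = 73 × 69 / 192 = 5037 / 192 ≈ 26.2 → 26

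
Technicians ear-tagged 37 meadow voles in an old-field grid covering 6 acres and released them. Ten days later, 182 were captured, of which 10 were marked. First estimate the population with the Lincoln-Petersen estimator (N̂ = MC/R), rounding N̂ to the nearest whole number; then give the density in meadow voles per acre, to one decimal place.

density ≈ 112.2 meadow voles per acre

N̂ = 37·182/10 = 6734/10 ≈ 673.4 → 673
Density = N̂ / area = 673 / 6 ≈ 112.17 → 112.2 per acre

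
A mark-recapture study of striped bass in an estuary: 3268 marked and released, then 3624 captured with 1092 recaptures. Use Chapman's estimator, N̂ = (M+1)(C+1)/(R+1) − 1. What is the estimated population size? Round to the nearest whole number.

N̂ = (3268+1)(3624+1)/(1092+1) − 1 = 3269·3625/1093 − 1
= 11850125/1093 − 1 ≈ 10841.8 − 1 ≈ 10840.8 → 10841

N ≈ 10,841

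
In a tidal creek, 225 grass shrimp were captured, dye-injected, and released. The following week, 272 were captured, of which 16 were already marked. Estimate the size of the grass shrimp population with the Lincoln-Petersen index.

N = (225 × 272) / 16 = 61200 / 16 = 3825

N = 3825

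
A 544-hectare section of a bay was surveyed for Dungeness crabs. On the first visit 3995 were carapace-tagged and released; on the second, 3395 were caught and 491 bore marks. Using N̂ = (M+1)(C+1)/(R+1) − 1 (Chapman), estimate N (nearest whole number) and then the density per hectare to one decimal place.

N̂ = 3996·3396/492 − 1 = 13570416/492 − 1 ≈ 27581.1 → 27581
Density = N̂ / area = 27581 / 544 ≈ 50.70 → 50.7 per hectare

density ≈ 50.7 Dungeness crabs per hectare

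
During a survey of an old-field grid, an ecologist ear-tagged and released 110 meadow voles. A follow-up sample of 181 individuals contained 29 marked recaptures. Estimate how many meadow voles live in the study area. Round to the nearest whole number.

If marked individuals mix randomly, R/C ≈ M/N, giving N ≈ M·C/R.
N = (110 × 181) / 29 = 19910 / 29 ≈ 686.6 → 687

N ≈ 687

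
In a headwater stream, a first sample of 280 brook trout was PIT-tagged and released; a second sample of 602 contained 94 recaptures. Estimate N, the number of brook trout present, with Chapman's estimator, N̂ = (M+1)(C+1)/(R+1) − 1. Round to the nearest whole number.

N̂ = (280+1)(602+1)/(94+1) − 1 = 281·603/95 − 1
= 169443/95 − 1 ≈ 1783.6 − 1 ≈ 1782.6 → 1783

N ≈ 1783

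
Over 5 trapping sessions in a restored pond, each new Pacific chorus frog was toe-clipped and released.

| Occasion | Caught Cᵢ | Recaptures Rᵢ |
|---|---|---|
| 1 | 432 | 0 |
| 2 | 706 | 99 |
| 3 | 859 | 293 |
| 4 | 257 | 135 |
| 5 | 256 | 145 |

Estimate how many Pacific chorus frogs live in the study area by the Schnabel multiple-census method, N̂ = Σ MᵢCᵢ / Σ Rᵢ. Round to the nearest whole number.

Marked at large before each occasion: Mᵢ = Σⱼ<ᵢ (Cⱼ − Rⱼ) → M1=0, M2=432, M3=1039, M4=1605, M5=1727
Σ MᵢCᵢ = 0·432 + 432·706 + 1039·859 + 1605·257 + 1727·256 = 0 + 304992 + 892501 + 412485 + 442112 = 2052090
Σ Rᵢ = 0 + 99 + 293 + 135 + 145 = 672
N̂ = 2052090 / 672 ≈ 3053.7 → 3054

N ≈ 3054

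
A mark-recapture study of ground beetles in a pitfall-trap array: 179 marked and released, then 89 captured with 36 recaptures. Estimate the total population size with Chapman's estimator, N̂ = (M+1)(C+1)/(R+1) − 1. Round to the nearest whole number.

N ≈ 437

N̂ = (179+1)(89+1)/(36+1) − 1 = 180·90/37 − 1
= 16200/37 − 1 ≈ 437.8 − 1 ≈ 436.8 → 437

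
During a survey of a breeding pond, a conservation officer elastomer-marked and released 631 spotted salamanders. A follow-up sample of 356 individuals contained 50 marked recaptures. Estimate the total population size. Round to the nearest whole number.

Lincoln-Petersen assumes M/N = R/C, so N = M·C / R.
N = (631 × 356) / 50 = 224636 / 50 ≈ 4492.7 → 4493

N ≈ 4493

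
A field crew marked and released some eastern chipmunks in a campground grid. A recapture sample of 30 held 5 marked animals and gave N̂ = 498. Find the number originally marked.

M = 83

From N = M·C/R: M = N·R / C = 498·5 / 30 = 2490 / 30 = 83.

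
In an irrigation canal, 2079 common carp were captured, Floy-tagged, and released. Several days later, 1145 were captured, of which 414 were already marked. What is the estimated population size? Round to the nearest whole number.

N = (2079 × 1145) / 414 = 2380455 / 414 ≈ 5749.9 → 5750

N ≈ 5750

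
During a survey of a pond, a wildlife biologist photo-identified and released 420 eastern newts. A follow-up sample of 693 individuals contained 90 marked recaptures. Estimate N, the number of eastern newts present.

If marked individuals mix randomly, R/C ≈ M/N, giving N ≈ M·C/R.
N = (420 × 693) / 90 = 291060 / 90 = 3234

N = 3234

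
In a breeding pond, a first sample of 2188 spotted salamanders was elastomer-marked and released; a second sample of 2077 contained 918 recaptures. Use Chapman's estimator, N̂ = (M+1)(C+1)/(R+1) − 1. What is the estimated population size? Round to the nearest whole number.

N ≈ 4949

N̂ = (2188+1)(2077+1)/(918+1) − 1 = 2189·2078/919 − 1
= 4548742/919 − 1 ≈ 4949.7 − 1 ≈ 4948.7 → 4949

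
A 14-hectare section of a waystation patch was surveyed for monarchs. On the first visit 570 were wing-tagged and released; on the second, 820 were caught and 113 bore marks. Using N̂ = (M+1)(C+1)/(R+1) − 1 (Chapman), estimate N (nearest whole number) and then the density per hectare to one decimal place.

density ≈ 293.6 monarchs per hectare

N̂ = 571·821/114 − 1 = 468791/114 − 1 ≈ 4111.2 → 4111
Density = N̂ / area = 4111 / 14 ≈ 293.64 → 293.6 per hectare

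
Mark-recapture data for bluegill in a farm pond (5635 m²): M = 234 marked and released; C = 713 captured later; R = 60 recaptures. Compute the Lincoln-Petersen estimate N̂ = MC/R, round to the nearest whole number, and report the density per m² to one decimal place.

density ≈ 0.5 bluegill per m²

N̂ = 234·713/60 = 166842/60 ≈ 2780.7 → 2781
Density = N̂ / area = 2781 / 5635 ≈ 0.49 → 0.5 per m²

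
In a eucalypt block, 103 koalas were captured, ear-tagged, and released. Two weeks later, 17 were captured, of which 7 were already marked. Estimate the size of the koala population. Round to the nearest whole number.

N ≈ 250

N = (103 × 17) / 7 = 1751 / 7 ≈ 250.1 → 250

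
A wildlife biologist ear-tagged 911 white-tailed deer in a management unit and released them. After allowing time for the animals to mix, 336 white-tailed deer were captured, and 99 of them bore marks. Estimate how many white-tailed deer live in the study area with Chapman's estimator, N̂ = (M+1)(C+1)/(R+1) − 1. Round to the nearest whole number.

N ≈ 3072

N̂ = (911+1)(336+1)/(99+1) − 1 = 912·337/100 − 1
= 307344/100 − 1 ≈ 3073.4 − 1 ≈ 3072.4 → 3072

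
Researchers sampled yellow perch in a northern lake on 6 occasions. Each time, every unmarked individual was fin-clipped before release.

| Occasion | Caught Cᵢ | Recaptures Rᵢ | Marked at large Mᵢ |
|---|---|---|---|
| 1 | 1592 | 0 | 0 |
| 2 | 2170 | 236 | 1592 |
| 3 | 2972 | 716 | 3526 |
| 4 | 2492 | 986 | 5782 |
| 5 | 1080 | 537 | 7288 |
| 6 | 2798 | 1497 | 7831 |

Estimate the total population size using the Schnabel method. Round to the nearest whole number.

Σ MᵢCᵢ = 0·1592 + 1592·2170 + 3526·2972 + 5782·2492 + 7288·1080 + 7831·2798 = 0 + 3454640 + 10479272 + 14408744 + 7871040 + 21911138 = 58124834
Σ Rᵢ = 0 + 236 + 716 + 986 + 537 + 1497 = 3972
N̂ = 58124834 / 3972 ≈ 14633.6 → 14634

N ≈ 14,634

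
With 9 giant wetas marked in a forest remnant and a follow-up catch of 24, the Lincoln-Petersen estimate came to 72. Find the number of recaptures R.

R = 3

From N = M·C/R: R = M·C / N = 9·24 / 72 = 216 / 72 = 3.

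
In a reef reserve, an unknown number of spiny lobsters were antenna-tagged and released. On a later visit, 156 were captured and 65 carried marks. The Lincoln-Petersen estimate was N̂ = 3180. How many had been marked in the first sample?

From N = M·C/R: M = N·R / C = 3180·65 / 156 = 206700 / 156 = 1325.

M = 1325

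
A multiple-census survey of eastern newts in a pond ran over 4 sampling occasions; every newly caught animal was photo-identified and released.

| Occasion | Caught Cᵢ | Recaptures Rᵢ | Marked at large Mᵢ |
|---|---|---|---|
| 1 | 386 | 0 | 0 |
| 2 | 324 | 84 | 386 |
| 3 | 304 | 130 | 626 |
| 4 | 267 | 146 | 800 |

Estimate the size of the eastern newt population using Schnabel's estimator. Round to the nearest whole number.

Σ MᵢCᵢ = 0·386 + 386·324 + 626·304 + 800·267 = 0 + 125064 + 190304 + 213600 = 528968
Σ Rᵢ = 0 + 84 + 130 + 146 = 360
N̂ = 528968 / 360 ≈ 1469.4 → 1469

N ≈ 1469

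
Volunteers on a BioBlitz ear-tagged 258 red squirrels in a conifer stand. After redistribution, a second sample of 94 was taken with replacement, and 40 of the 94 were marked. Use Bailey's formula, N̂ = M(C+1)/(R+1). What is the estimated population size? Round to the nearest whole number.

N ≈ 598

N̂ = 258·(94+1)/(40+1) = 258·95/41 = 24510/41 ≈ 597.8 → 598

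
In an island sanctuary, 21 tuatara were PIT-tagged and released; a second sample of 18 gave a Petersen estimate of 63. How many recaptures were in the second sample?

R = 6

From N = M·C/R: R = M·C / N = 21·18 / 63 = 378 / 63 = 6.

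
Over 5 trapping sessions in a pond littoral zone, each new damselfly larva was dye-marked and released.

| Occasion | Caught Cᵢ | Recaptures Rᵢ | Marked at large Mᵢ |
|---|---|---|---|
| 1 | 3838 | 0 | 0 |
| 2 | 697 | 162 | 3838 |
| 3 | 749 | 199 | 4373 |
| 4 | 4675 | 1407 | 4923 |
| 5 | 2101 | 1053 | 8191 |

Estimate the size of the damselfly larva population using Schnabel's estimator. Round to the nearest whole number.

Σ MᵢCᵢ = 0·3838 + 3838·697 + 4373·749 + 4923·4675 + 8191·2101 = 0 + 2675086 + 3275377 + 23015025 + 17209291 = 46174779
Σ Rᵢ = 0 + 162 + 199 + 1407 + 1053 = 2821
N̂ = 46174779 / 2821 ≈ 16368.2 → 16368

N ≈ 16,368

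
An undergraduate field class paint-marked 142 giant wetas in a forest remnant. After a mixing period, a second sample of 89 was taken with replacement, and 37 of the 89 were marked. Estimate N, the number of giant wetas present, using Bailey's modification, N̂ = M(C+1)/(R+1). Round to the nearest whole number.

N ≈ 336

N̂ = 142·(89+1)/(37+1) = 142·90/38 = 12780/38 ≈ 336.3 → 336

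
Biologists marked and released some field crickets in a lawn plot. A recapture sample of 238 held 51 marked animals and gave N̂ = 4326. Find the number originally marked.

From N = M·C/R: M = N·R / C = 4326·51 / 238 = 220626 / 238 = 927.

M = 927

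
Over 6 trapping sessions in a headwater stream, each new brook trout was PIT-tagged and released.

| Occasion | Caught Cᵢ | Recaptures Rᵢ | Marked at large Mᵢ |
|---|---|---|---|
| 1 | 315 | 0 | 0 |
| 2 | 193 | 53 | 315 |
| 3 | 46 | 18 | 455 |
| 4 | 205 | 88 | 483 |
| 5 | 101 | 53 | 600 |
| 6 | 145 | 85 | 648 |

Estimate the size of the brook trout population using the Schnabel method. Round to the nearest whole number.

Σ MᵢCᵢ = 0·315 + 315·193 + 455·46 + 483·205 + 600·101 + 648·145 = 0 + 60795 + 20930 + 99015 + 60600 + 93960 = 335300
Σ Rᵢ = 0 + 53 + 18 + 88 + 53 + 85 = 297
N̂ = 335300 / 297 ≈ 1129.0 → 1129

N ≈ 1129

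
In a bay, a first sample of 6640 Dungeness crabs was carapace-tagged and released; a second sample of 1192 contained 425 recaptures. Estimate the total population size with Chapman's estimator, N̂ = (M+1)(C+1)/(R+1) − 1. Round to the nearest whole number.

N̂ = (6640+1)(1192+1)/(425+1) − 1 = 6641·1193/426 − 1
= 7922713/426 − 1 ≈ 18597.9 − 1 ≈ 18596.9 → 18597

N ≈ 18,597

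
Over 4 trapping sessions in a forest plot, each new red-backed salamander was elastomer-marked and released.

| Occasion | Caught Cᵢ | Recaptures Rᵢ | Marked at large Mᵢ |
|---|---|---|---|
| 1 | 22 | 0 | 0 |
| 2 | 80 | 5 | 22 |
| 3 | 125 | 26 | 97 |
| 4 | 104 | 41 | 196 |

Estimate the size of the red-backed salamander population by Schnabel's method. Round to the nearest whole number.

N ≈ 476

Σ MᵢCᵢ = 0·22 + 22·80 + 97·125 + 196·104 = 0 + 1760 + 12125 + 20384 = 34269
Σ Rᵢ = 0 + 5 + 26 + 41 = 72
N̂ = 34269 / 72 ≈ 476.0 → 476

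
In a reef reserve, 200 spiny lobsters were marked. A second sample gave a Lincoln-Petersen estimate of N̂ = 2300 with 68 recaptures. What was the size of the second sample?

From N = M·C/R: C = N·R / M = 2300·68 / 200 = 156400 / 200 = 782.

C = 782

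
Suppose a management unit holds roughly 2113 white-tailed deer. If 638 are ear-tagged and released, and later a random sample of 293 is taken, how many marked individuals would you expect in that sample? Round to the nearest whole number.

expected recaptures ≈ 88

Expected recaptures E[R] = M·C / N.
E[R] = 638 × 293 / 2113 = 186934 / 2113 ≈ 88.47 → 88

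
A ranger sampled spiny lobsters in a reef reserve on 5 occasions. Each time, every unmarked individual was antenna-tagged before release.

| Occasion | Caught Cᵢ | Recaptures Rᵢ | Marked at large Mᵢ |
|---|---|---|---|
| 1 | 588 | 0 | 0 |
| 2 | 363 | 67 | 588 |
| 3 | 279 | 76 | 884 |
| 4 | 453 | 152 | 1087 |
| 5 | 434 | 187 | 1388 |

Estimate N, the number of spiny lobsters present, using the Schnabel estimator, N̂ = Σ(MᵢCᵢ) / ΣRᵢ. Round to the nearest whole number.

Σ MᵢCᵢ = 0·588 + 588·363 + 884·279 + 1087·453 + 1388·434 = 0 + 213444 + 246636 + 492411 + 602392 = 1554883
Σ Rᵢ = 0 + 67 + 76 + 152 + 187 = 482
N̂ = 1554883 / 482 ≈ 3225.9 → 3226

N ≈ 3226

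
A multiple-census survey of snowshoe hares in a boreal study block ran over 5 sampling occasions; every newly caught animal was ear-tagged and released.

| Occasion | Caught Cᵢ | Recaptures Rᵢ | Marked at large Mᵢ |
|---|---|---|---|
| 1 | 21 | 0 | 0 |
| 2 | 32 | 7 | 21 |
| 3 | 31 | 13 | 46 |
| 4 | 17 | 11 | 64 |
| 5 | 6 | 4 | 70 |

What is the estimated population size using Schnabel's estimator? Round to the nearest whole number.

N ≈ 103

Σ MᵢCᵢ = 0·21 + 21·32 + 46·31 + 64·17 + 70·6 = 0 + 672 + 1426 + 1088 + 420 = 3606
Σ Rᵢ = 0 + 7 + 13 + 11 + 4 = 35
N̂ = 3606 / 35 ≈ 103.0 → 103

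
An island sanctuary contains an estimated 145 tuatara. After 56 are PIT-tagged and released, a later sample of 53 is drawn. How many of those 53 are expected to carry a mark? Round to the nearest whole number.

The marked fraction of the population is 56/145, so in a sample of 53 expect C·(M/N) marked.
E[R] = 56 × 53 / 145 = 2968 / 145 ≈ 20.47 → 20

expected recaptures ≈ 20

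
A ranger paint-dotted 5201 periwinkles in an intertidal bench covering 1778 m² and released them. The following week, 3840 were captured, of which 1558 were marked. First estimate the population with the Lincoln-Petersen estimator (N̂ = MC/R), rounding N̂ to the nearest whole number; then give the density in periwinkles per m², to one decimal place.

N̂ = 5201·3840/1558 = 19971840/1558 ≈ 12818.9 → 12819
Density = N̂ / area = 12819 / 1778 ≈ 7.21 → 7.2 per m²

density ≈ 7.2 periwinkles per m²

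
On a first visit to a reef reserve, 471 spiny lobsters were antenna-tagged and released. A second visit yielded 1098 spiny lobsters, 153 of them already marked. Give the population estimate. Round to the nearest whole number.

N ≈ 3380

The marked fraction in the recapture sample should equal the marked fraction in the population: 153/1098 = 471/N.
N = (471 × 1098) / 153 = 517158 / 153 ≈ 3380.1 → 3380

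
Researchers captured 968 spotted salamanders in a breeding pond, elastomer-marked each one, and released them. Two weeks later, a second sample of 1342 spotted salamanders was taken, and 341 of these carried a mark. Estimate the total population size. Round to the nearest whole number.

N ≈ 3810

The marked fraction in the recapture sample should equal the marked fraction in the population: 341/1342 = 968/N.
N = (968 × 1342) / 341 = 1299056 / 341 ≈ 3809.5 → 3810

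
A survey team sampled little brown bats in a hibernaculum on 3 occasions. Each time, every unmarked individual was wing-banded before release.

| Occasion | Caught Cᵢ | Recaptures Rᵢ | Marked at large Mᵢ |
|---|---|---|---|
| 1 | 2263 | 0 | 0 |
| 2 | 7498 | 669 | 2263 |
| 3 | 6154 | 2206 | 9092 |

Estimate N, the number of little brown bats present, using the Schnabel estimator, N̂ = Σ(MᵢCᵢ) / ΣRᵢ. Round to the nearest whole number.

N ≈ 25,364

Σ MᵢCᵢ = 0·2263 + 2263·7498 + 9092·6154 = 0 + 16967974 + 55952168 = 72920142
Σ Rᵢ = 0 + 669 + 2206 = 2875
N̂ = 72920142 / 2875 ≈ 25363.5 → 25364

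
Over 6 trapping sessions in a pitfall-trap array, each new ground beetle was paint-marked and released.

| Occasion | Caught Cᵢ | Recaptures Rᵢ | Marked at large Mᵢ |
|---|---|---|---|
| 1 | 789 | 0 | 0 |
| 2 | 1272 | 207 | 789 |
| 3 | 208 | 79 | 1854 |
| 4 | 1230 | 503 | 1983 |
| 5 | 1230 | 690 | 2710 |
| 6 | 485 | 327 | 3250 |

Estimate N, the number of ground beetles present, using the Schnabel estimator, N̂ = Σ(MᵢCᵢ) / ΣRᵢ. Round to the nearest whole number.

Σ MᵢCᵢ = 0·789 + 789·1272 + 1854·208 + 1983·1230 + 2710·1230 + 3250·485 = 0 + 1003608 + 385632 + 2439090 + 3333300 + 1576250 = 8737880
Σ Rᵢ = 0 + 207 + 79 + 503 + 690 + 327 = 1806
N̂ = 8737880 / 1806 ≈ 4838.3 → 4838

N ≈ 4838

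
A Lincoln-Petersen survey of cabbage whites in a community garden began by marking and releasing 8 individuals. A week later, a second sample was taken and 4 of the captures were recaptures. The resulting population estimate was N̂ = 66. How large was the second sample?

C = 33

From N = M·C/R: C = N·R / M = 66·4 / 8 = 264 / 8 = 33.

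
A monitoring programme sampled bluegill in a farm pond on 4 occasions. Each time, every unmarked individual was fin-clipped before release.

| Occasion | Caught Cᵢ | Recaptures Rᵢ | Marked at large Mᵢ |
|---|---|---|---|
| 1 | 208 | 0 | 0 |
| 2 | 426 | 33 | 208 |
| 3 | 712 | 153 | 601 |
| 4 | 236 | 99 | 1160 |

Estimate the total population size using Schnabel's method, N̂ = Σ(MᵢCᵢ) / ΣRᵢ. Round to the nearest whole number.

Σ MᵢCᵢ = 0·208 + 208·426 + 601·712 + 1160·236 = 0 + 88608 + 427912 + 273760 = 790280
Σ Rᵢ = 0 + 33 + 153 + 99 = 285
N̂ = 790280 / 285 ≈ 2772.9 → 2773

N ≈ 2773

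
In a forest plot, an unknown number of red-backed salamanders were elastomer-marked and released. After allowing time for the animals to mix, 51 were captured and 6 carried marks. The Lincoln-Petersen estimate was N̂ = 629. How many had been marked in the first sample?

From N = M·C/R: M = N·R / C = 629·6 / 51 = 3774 / 51 = 74.

M = 74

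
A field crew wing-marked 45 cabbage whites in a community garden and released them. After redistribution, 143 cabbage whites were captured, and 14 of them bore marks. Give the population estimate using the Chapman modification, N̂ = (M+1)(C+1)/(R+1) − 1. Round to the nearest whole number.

N ≈ 441

N̂ = (45+1)(143+1)/(14+1) − 1 = 46·144/15 − 1
= 6624/15 − 1 ≈ 441.6 − 1 ≈ 440.6 → 441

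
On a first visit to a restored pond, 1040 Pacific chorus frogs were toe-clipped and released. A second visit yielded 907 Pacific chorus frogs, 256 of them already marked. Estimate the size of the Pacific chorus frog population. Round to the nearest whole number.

If marked individuals mix randomly, R/C ≈ M/N, giving N ≈ M·C/R.
N = (1040 × 907) / 256 = 943280 / 256 ≈ 3684.7 → 3685

N ≈ 3685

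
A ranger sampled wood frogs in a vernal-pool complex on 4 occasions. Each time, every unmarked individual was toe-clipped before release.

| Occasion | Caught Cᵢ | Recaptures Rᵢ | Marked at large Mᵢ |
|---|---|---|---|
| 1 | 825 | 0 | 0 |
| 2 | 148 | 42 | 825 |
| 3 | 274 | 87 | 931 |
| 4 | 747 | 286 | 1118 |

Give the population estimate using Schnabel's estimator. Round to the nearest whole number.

N ≈ 2921

Σ MᵢCᵢ = 0·825 + 825·148 + 931·274 + 1118·747 = 0 + 122100 + 255094 + 835146 = 1212340
Σ Rᵢ = 0 + 42 + 87 + 286 = 415
N̂ = 1212340 / 415 ≈ 2921.3 → 2921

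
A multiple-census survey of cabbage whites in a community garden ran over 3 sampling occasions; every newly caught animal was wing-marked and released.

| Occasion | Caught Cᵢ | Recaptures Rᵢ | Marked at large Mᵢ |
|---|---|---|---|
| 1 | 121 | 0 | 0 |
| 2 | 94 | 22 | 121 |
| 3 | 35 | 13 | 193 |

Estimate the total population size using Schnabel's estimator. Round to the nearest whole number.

Σ MᵢCᵢ = 0·121 + 121·94 + 193·35 = 0 + 11374 + 6755 = 18129
Σ Rᵢ = 0 + 22 + 13 = 35
N̂ = 18129 / 35 ≈ 518.0 → 518

N ≈ 518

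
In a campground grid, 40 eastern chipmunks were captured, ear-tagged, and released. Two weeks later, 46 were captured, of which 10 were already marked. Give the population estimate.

N = 184

If marked individuals mix randomly, R/C ≈ M/N, giving N ≈ M·C/R.
N = (40 × 46) / 10 = 1840 / 10 = 184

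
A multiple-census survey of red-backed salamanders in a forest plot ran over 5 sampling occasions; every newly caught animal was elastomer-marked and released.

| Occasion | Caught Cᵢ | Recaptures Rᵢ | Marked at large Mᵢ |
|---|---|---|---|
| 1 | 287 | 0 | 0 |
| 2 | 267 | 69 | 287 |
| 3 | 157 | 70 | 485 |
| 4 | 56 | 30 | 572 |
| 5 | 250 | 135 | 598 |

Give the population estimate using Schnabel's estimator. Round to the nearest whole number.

Σ MᵢCᵢ = 0·287 + 287·267 + 485·157 + 572·56 + 598·250 = 0 + 76629 + 76145 + 32032 + 149500 = 334306
Σ Rᵢ = 0 + 69 + 70 + 30 + 135 = 304
N̂ = 334306 / 304 ≈ 1099.7 → 1100

N ≈ 1100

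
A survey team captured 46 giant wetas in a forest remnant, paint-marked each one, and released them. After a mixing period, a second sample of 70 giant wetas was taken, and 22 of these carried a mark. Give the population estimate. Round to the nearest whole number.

N ≈ 146

The marked fraction in the recapture sample should equal the marked fraction in the population: 22/70 = 46/N.
N = (46 × 70) / 22 = 3220 / 22 ≈ 146.4 → 146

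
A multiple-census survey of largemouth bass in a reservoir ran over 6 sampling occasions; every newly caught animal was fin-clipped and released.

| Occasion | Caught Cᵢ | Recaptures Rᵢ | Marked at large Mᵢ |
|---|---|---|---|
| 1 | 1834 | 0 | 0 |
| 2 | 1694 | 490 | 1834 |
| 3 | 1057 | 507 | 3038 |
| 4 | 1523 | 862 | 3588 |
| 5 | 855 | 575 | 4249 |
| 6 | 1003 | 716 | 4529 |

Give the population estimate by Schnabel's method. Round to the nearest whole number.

Σ MᵢCᵢ = 0·1834 + 1834·1694 + 3038·1057 + 3588·1523 + 4249·855 + 4529·1003 = 0 + 3106796 + 3211166 + 5464524 + 3632895 + 4542587 = 19957968
Σ Rᵢ = 0 + 490 + 507 + 862 + 575 + 716 = 3150
N̂ = 19957968 / 3150 ≈ 6335.9 → 6336

N ≈ 6336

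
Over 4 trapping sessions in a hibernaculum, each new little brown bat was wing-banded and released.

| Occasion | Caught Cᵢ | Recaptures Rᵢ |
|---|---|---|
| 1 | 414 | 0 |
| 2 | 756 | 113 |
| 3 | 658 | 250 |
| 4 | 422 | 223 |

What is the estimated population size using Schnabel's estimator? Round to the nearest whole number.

N ≈ 2776

Marked at large before each occasion: Mᵢ = Σⱼ<ᵢ (Cⱼ − Rⱼ) → M1=0, M2=414, M3=1057, M4=1465
Σ MᵢCᵢ = 0·414 + 414·756 + 1057·658 + 1465·422 = 0 + 312984 + 695506 + 618230 = 1626720
Σ Rᵢ = 0 + 113 + 250 + 223 = 586
N̂ = 1626720 / 586 ≈ 2776.0 → 2776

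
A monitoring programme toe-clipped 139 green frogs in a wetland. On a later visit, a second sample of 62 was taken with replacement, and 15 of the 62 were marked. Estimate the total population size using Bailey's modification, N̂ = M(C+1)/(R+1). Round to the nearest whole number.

N̂ = 139·(62+1)/(15+1) = 139·63/16 = 8757/16 ≈ 547.3 → 547

N ≈ 547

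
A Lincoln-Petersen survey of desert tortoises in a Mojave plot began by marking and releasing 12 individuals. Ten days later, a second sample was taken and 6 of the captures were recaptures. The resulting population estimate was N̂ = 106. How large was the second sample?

C = 53

From N = M·C/R: C = N·R / M = 106·6 / 12 = 636 / 12 = 53.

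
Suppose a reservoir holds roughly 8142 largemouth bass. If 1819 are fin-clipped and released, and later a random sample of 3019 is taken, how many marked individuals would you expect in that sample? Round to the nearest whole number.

The marked fraction of the population is 1819/8142, so in a sample of 3019 expect C·(M/N) marked.
E[R] = 1819 × 3019 / 8142 = 5491561 / 8142 ≈ 674.47 → 674

expected recaptures ≈ 674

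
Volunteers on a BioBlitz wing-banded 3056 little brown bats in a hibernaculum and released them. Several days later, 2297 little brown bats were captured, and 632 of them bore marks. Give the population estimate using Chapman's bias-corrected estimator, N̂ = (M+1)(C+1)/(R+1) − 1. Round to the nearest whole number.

N ≈ 11,097

N̂ = (3056+1)(2297+1)/(632+1) − 1 = 3057·2298/633 − 1
= 7024986/633 − 1 ≈ 11097.9 − 1 ≈ 11096.9 → 11097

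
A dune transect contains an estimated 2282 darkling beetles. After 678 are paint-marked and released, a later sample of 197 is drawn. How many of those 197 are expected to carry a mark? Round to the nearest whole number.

expected recaptures ≈ 59

Expected recaptures E[R] = M·C / N.
E[R] = 678 × 197 / 2282 = 133566 / 2282 ≈ 58.5 → 59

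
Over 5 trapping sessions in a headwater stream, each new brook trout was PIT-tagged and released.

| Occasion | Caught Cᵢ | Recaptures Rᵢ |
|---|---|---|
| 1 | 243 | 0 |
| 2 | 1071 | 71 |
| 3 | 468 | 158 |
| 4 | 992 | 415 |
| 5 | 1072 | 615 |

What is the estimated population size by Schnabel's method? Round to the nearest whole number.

N ≈ 3706

Marked at large before each occasion: Mᵢ = Σⱼ<ᵢ (Cⱼ − Rⱼ) → M1=0, M2=243, M3=1243, M4=1553, M5=2130
Σ MᵢCᵢ = 0·243 + 243·1071 + 1243·468 + 1553·992 + 2130·1072 = 0 + 260253 + 581724 + 1540576 + 2283360 = 4665913
Σ Rᵢ = 0 + 71 + 158 + 415 + 615 = 1259
N̂ = 4665913 / 1259 ≈ 3706.0 → 3706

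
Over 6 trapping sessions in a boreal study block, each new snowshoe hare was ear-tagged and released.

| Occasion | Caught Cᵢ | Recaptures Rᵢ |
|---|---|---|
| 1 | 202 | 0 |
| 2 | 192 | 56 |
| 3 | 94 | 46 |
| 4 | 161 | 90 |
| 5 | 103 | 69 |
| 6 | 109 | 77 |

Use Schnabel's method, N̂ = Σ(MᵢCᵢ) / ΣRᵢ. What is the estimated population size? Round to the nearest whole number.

N ≈ 690

Marked at large before each occasion: Mᵢ = Σⱼ<ᵢ (Cⱼ − Rⱼ) → M1=0, M2=202, M3=338, M4=386, M5=457, M6=491
Σ MᵢCᵢ = 0·202 + 202·192 + 338·94 + 386·161 + 457·103 + 491·109 = 0 + 38784 + 31772 + 62146 + 47071 + 53519 = 233292
Σ Rᵢ = 0 + 56 + 46 + 90 + 69 + 77 = 338
N̂ = 233292 / 338 ≈ 690.2 → 690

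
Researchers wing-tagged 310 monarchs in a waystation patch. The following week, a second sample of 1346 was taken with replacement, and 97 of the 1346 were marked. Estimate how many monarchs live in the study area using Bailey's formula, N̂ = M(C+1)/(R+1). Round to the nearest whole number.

N ≈ 4261

N̂ = 310·(1346+1)/(97+1) = 310·1347/98 = 417570/98 ≈ 4260.9 → 4261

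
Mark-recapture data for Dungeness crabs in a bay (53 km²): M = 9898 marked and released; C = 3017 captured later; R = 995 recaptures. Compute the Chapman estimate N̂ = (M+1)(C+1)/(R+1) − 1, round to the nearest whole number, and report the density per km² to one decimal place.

N̂ = 9899·3018/996 − 1 = 29875182/996 − 1 ≈ 29994.2 → 29994
Density = N̂ / area = 29994 / 53 ≈ 565.92 → 565.9 per km²

density ≈ 565.9 Dungeness crabs per km²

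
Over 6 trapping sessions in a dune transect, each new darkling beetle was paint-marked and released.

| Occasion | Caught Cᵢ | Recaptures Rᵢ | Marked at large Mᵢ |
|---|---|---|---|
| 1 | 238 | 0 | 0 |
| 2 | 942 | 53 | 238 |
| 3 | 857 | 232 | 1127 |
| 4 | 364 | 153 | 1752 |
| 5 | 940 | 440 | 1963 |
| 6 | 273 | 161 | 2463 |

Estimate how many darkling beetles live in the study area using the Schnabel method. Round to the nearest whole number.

Σ MᵢCᵢ = 0·238 + 238·942 + 1127·857 + 1752·364 + 1963·940 + 2463·273 = 0 + 224196 + 965839 + 637728 + 1845220 + 672399 = 4345382
Σ Rᵢ = 0 + 53 + 232 + 153 + 440 + 161 = 1039
N̂ = 4345382 / 1039 ≈ 4182.3 → 4182

N ≈ 4182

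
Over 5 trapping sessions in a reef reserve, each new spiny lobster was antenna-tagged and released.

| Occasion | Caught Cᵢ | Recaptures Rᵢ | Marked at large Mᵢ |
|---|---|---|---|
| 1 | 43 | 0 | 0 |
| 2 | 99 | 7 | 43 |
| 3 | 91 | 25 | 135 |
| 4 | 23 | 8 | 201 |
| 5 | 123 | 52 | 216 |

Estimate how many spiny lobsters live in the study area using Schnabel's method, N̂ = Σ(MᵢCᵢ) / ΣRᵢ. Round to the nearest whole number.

N ≈ 519

Σ MᵢCᵢ = 0·43 + 43·99 + 135·91 + 201·23 + 216·123 = 0 + 4257 + 12285 + 4623 + 26568 = 47733
Σ Rᵢ = 0 + 7 + 25 + 8 + 52 = 92
N̂ = 47733 / 92 ≈ 518.8 → 519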